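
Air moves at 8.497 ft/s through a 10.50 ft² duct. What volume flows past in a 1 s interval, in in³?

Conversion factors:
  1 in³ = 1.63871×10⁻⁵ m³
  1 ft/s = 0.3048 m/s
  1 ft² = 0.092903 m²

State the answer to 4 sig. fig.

8.497 ft/s × 0.3048 = 2.58989 m/s
10.50 ft² × 0.092903 = 0.975482 m²
V = v × A × t = 2.58989 m/s × 0.975482 m² × 1 s = 2.52639 m³
2.52639 m³ ÷ (1.63871×10⁻⁵ m³/in³) = 154169 in³

1.542×10⁵ in³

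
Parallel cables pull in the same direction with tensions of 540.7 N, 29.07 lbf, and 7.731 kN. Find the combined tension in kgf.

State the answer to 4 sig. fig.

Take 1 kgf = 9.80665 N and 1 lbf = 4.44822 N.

856.7 kgf

540.7 N (already N)
29.07 lbf × 4.44822 = 129.31 N
7.731 kN × 1000 = 7731 N
Combined: 540.7 + 129.31 + 7731 = 8401.01 N
In kgf: 8401.01 / 9.80665 = 856.665 kgf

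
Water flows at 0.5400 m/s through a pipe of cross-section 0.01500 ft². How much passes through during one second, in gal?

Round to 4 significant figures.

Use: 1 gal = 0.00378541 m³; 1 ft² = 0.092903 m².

0.01500 ft² × 0.092903 = 0.00139354 m²
V = v × A × t = 0.54 m/s × 0.00139354 m² × 1 s = 7.52512×10⁻⁴ m³
7.52512×10⁻⁴ m³ ÷ (0.00378541 m³/gal) = 0.198793 gal

0.1988 gal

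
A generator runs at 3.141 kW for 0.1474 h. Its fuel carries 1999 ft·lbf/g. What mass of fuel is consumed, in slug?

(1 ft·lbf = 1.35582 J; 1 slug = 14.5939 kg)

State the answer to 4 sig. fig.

0.04214 slug

3.141 kW → 3141 W
0.1474 h → 530.64 s
E = P × t = 3141 × 530.64 = 1.66674×10⁶ J
1999 ft·lbf/g → 2.71028×10⁶ J/kg
m = E / e_s = 1.66674×10⁶ / 2.71028×10⁶ = 0.61497 kg
In slug: 0.61497 / 14.5939 = 0.0421388 slug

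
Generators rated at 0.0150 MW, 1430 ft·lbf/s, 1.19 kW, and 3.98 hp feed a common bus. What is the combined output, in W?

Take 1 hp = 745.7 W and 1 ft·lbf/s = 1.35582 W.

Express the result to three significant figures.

2.11×10⁴ W

0.0150 MW × 1000000 → 15000 W
1430 ft·lbf/s × 1.35582 → 1938.82 W
1.19 kW × 1000 → 1190 W
3.98 hp × 745.7 → 2967.89 W
Combined: 15000 + 1938.82 + 1190 + 2967.89 = 21096.7 W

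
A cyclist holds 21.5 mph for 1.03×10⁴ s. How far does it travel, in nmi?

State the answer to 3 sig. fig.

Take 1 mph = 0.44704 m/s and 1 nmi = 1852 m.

53.5 nmi

21.5 mph × 0.44704 → 9.61136 m/s
d = v × t = 9.61136 m/s × 10300 s = 98997 m
98997 m ÷ (1852 m/nmi) = 53.4541 nmi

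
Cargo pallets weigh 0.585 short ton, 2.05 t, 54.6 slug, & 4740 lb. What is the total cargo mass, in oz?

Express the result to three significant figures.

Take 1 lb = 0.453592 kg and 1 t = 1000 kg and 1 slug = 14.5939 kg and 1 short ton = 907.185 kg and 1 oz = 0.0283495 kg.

1.95×10⁵ oz

0.585 short ton × 907.185 → 530.703 kg
2.05 t × 1000 → 2050 kg
54.6 slug × 14.5939 → 796.827 kg
4740 lb × 0.453592 → 2150.03 kg
Sum: 530.703 + 2050 + 796.827 + 2150.03 = 5527.56 kg
In oz: 5527.56 / 0.0283495 = 194979 oz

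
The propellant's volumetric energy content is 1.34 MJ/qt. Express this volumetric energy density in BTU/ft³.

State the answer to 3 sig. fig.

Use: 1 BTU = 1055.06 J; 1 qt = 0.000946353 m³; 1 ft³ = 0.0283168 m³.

1.34 MJ/qt × 1000000 J/MJ ÷ 0.000946353 m³/qt = 1.41596×10⁹ J/m³
1.41596×10⁹ J/m³ ÷ 1055.06 J/BTU × 0.0283168 m³/ft³ = 38003 BTU/ft³

3.80×10⁴ BTU/ft³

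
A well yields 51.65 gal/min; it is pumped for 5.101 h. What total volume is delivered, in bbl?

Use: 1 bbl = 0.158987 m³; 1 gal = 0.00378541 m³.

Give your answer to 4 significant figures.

51.65 gal/min → 0.00325861 m³/s
5.101 h → 18363.6 s
V = Q × t = 0.00325861 × 18363.6 = 59.8398 m³
In bbl: 59.8398 / 0.158987 = 376.382 bbl

376.4 bbl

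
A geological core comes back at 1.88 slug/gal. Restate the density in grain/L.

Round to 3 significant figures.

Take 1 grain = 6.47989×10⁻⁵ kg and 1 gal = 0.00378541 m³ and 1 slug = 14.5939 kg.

1.88 slug/gal × 14.5939 kg/slug ÷ 0.00378541 m³/gal = 7247.97 kg/m³
7247.97 kg/m³ ÷ 6.47989×10⁻⁵ kg/grain × 0.001 m³/L = 111853 grain/L

1.12×10⁵ grain/L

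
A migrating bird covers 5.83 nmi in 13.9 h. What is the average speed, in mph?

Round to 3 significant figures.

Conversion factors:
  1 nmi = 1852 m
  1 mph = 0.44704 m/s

5.83 nmi × 1852 = 10797.2 m
13.9 h × 3600 = 50040 s
v = d / t = 10797.2 m / 50040 s = 0.215771 m/s
0.215771 m/s ÷ (0.44704 m/s/mph) = 0.482666 mph

0.483 mph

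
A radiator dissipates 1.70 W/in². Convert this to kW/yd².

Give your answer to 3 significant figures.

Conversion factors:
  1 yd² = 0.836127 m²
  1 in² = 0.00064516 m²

2.20 kW/yd²

1.70 W/in² ÷ 0.00064516 m²/in² = 2635.01 W/m²
2635.01 W/m² ÷ 1000 W/kW × 0.836127 m²/yd² = 2.2032 kW/yd²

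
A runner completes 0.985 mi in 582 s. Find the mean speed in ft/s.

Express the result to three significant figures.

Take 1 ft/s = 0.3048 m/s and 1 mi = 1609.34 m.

8.94 ft/s

0.985 mi × 1609.34 = 1585.2 m
v = d / t = 1585.2 m / 582 s = 2.72371 m/s
2.72371 m/s ÷ (0.3048 m/s/ft/s) = 8.93606 ft/s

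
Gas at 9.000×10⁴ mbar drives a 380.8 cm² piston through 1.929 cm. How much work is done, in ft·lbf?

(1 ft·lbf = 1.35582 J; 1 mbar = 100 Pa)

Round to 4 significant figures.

4876 ft·lbf

9.000×10⁴ mbar → 9×10⁶ Pa
380.8 cm² → 0.03808 m²
F = P × A = 9×10⁶ × 0.03808 = 342720 N
1.929 cm → 0.01929 m
W = F × d = 342720 × 0.01929 = 6611.07 J
In ft·lbf: 6611.07 / 1.35582 = 4876.07 ft·lbf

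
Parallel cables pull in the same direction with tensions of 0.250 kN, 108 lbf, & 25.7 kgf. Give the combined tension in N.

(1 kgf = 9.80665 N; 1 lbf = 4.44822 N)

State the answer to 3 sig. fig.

982 N

0.250 kN × 1000 = 250 N
108 lbf × 4.44822 = 480.408 N
25.7 kgf × 9.80665 = 252.031 N
Total: 250 + 480.408 + 252.031 = 982.439 N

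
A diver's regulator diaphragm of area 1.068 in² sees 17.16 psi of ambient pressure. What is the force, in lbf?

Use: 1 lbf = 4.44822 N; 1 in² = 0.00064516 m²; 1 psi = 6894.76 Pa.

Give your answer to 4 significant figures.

17.16 psi × 6894.76 = 118314 Pa
1.068 in² × 0.00064516 = 6.89031×10⁻⁴ m²
F = P × A = 118314 Pa × 6.89031×10⁻⁴ m² = 81.522 N
81.522 N ÷ (4.44822 N/lbf) = 18.3269 lbf

18.33 lbf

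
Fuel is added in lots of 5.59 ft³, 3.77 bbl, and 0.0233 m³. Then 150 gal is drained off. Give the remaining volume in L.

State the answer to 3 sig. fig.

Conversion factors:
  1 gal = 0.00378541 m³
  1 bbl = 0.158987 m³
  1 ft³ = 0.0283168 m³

5.59 ft³ × 0.0283168 → 0.158291 m³
3.77 bbl × 0.158987 → 0.599381 m³
0.0233 m³ (already m³)
150 gal × 0.00378541 → 0.567812 m³
Sum: 0.158291 + 0.599381 + 0.0233 − 0.567812 = 0.21316 m³
In L: 0.21316 / 0.001 = 213.16 L

213 L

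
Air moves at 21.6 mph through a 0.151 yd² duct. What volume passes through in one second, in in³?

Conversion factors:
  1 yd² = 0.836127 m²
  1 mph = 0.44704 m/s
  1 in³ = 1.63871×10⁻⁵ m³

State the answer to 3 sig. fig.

21.6 mph × 0.44704 = 9.65606 m/s
0.151 yd² × 0.836127 = 0.126255 m²
V = v × A × t = 9.65606 m/s × 0.126255 m² × 1 s = 1.21913 m³
1.21913 m³ ÷ (1.63871×10⁻⁵ m³/in³) = 74395.7 in³

7.44×10⁴ in³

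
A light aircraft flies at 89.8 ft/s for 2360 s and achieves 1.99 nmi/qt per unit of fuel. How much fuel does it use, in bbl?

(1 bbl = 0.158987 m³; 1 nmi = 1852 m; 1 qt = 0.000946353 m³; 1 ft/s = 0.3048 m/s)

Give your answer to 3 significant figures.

89.8 ft/s → 27.371 m/s
d = v × t = 27.371 × 2360 = 64595.6 m
1.99 nmi/qt → 3.8944×10⁶ m/m³
V = d / (distance per unit fuel) = 64595.6 / 3.8944×10⁶ = 0.0165868 m³
In bbl: 0.0165868 / 0.158987 = 0.104328 bbl

0.104 bbl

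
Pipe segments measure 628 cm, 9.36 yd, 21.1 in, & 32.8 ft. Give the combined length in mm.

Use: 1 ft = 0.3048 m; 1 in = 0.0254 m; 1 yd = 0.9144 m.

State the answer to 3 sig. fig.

628 cm × 0.01 = 6.28 m
9.36 yd × 0.9144 = 8.55878 m
21.1 in × 0.0254 = 0.53594 m
32.8 ft × 0.3048 = 9.99744 m
Sum: 6.28 + 8.55878 + 0.53594 + 9.99744 = 25.3722 m
In mm: 25.3722 / 0.001 = 25372.2 mm

2.54×10⁴ mm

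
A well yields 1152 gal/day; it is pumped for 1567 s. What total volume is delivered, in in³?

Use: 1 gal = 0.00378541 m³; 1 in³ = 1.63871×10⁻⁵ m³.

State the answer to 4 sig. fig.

1152 gal/day → 5.04721×10⁻⁵ m³/s
V = Q × t = 5.04721×10⁻⁵ × 1567 = 0.0790898 m³
In in³: 0.0790898 / 1.63871×10⁻⁵ = 4826.35 in³

4826 in³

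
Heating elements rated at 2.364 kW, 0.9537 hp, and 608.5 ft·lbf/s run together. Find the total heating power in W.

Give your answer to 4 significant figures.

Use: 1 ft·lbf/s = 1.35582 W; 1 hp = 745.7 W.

2.364 kW × 1000 → 2364 W
0.9537 hp × 745.7 → 711.174 W
608.5 ft·lbf/s × 1.35582 → 825.016 W
Sum: 2364 + 711.174 + 825.016 = 3900.19 W

3900 W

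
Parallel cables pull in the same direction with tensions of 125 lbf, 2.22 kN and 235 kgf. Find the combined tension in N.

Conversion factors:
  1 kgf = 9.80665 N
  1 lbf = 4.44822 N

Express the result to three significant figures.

125 lbf × 4.44822 = 556.028 N
2.22 kN × 1000 = 2220 N
235 kgf × 9.80665 = 2304.56 N
Total: 556.028 + 2220 + 2304.56 = 5080.59 N

5080 N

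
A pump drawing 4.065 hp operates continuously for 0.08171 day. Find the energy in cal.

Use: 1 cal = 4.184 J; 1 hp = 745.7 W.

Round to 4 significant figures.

4.065 hp × 745.7 = 3031.27 W
0.08171 day × 86400 = 7059.74 s
E = P × t = 3031.27 W × 7059.74 s = 2.14×10⁷ J
2.14×10⁷ J ÷ (4.184 J/cal) = 5.11472×10⁶ cal

5.115×10⁶ cal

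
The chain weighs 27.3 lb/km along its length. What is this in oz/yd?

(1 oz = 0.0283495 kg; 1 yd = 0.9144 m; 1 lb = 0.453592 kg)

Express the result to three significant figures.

27.3 lb/km × 0.453592 kg/lb ÷ 1000 m/km = 0.0123831 kg/m
0.0123831 kg/m ÷ 0.0283495 kg/oz × 0.9144 m/yd = 0.399411 oz/yd

0.399 oz/yd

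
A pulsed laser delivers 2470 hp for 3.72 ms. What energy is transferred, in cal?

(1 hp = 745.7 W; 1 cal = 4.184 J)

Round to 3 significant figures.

1640 cal

2470 hp × 745.7 = 1.84188×10⁶ W
3.72 ms × 0.001 = 0.00372 s
E = P × t = 1.84188×10⁶ W × 0.00372 s = 6851.79 J
6851.79 J ÷ (4.184 J/cal) = 1637.62 cal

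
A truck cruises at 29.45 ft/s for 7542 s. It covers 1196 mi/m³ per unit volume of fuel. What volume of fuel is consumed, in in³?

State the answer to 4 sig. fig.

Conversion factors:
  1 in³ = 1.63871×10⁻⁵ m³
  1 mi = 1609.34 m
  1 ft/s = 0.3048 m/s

29.45 ft/s → 8.97636 m/s
d = v × t = 8.97636 × 7542 = 67699.7 m
1196 mi/m³ → 1.92477×10⁶ m/m³
V = d / (distance per unit fuel) = 67699.7 / 1.92477×10⁶ = 0.0351729 m³
In in³: 0.0351729 / 1.63871×10⁻⁵ = 2146.38 in³

2146 in³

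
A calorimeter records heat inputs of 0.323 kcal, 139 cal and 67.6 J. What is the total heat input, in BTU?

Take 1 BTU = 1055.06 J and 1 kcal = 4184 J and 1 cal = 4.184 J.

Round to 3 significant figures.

0.323 kcal × 4184 = 1351.43 J
139 cal × 4.184 = 581.576 J
67.6 J (already J)
Combined: 1351.43 + 581.576 + 67.6 = 2000.61 J
In BTU: 2000.61 / 1055.06 = 1.8962 BTU

1.90 BTU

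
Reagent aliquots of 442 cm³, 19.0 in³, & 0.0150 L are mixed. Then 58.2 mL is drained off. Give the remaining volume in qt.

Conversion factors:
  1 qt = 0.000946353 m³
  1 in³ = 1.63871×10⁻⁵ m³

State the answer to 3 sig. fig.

0.750 qt

442 cm³ × 10⁻⁶ = 4.42×10⁻⁴ m³
19.0 in³ × 1.63871×10⁻⁵ = 3.11355×10⁻⁴ m³
0.0150 L × 0.001 = 1.5×10⁻⁵ m³
58.2 mL × 10⁻⁶ = 5.82×10⁻⁵ m³
Result: 4.42×10⁻⁴ + 3.11355×10⁻⁴ + 1.5×10⁻⁵ − 5.82×10⁻⁵ = 7.10155×10⁻⁴ m³
In qt: 7.10155×10⁻⁴ / 0.000946353 = 0.750412 qt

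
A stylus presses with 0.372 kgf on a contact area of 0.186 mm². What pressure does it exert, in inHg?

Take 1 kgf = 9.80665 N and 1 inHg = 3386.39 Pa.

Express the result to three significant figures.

5790 inHg

0.372 kgf × 9.80665 → 3.64807 N
0.186 mm² × 10⁻⁶ → 1.86×10⁻⁷ m²
P = F / A = 3.64807 N / 1.86×10⁻⁷ m² = 1.96133×10⁷ Pa
1.96133×10⁷ Pa ÷ (3386.39 Pa/inHg) = 5791.8 inHg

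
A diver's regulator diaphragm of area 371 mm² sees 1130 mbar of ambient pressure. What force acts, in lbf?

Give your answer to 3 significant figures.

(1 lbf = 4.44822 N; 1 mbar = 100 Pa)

9.42 lbf

1130 mbar × 100 → 113000 Pa
371 mm² × 10⁻⁶ → 3.71×10⁻⁴ m²
F = P × A = 113000 Pa × 3.71×10⁻⁴ m² = 41.923 N
41.923 N ÷ (4.44822 N/lbf) = 9.42467 lbf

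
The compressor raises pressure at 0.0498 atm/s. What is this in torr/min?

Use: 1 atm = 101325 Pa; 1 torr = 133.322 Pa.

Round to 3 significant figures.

0.0498 atm/s × 101325 Pa/atm = 5045.98 Pa/s
5045.98 Pa/s ÷ 133.322 Pa/torr × 60 s/min = 2270.88 torr/min

2270 torr/min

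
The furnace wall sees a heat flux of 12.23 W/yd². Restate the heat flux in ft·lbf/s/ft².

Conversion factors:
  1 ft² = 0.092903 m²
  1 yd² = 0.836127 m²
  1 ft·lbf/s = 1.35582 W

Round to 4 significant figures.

12.23 W/yd² ÷ 0.836127 m²/yd² = 14.627 W/m²
14.627 W/m² ÷ 1.35582 W/ft·lbf/s × 0.092903 m²/ft² = 1.00227 ft·lbf/s/ft²

1.002 ft·lbf/s/ft²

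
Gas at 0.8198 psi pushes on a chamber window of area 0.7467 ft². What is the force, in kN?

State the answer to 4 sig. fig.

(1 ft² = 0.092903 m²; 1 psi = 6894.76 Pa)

0.3921 kN

0.8198 psi × 6894.76 = 5652.32 Pa
0.7467 ft² × 0.092903 = 0.0693707 m²
F = P × A = 5652.32 Pa × 0.0693707 m² = 392.105 N
392.105 N ÷ (1000 N/kN) = 0.392105 kN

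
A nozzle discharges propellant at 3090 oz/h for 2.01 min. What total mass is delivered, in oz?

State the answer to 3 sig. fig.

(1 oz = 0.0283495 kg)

104 oz

3090 oz/h → 0.0243333 kg/s
2.01 min → 120.6 s
m = ṁ × t = 0.0243333 × 120.6 = 2.9346 kg
In oz: 2.9346 / 0.0283495 = 103.515 oz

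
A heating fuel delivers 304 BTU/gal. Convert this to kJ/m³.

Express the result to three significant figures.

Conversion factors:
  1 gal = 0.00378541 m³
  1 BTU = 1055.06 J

8.47×10⁴ kJ/m³

304 BTU/gal × 1055.06 J/BTU ÷ 0.00378541 m³/gal = 8.47301×10⁷ J/m³
8.47301×10⁷ J/m³ ÷ 1000 J/kJ = 84730.1 kJ/m³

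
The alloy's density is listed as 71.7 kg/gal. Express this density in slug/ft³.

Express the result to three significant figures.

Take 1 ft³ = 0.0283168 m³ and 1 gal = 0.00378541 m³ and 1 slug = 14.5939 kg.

71.7 kg/gal ÷ 0.00378541 m³/gal = 18941.1 kg/m³
18941.1 kg/m³ ÷ 14.5939 kg/slug × 0.0283168 m³/ft³ = 36.7517 slug/ft³

36.8 slug/ft³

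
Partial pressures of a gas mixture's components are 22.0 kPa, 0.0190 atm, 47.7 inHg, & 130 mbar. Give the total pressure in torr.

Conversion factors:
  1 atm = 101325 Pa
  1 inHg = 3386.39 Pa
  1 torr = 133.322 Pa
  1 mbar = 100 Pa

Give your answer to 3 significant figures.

22.0 kPa × 1000 = 22000 Pa
0.0190 atm × 101325 = 1925.18 Pa
47.7 inHg × 3386.39 = 161531 Pa
130 mbar × 100 = 13000 Pa
Combined: 22000 + 1925.18 + 161531 + 13000 = 198456 Pa
In torr: 198456 / 133.322 = 1488.55 torr

1490 torr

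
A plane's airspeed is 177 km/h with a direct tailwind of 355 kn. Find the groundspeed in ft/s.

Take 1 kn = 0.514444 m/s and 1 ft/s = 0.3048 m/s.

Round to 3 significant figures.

760 ft/s

177 km/h × (1/3.6) = 49.1667 m/s
355 kn × 0.514444 = 182.628 m/s
Sum: 49.1667 + 182.628 = 231.795 m/s
In ft/s: 231.795 / 0.3048 = 760.482 ft/s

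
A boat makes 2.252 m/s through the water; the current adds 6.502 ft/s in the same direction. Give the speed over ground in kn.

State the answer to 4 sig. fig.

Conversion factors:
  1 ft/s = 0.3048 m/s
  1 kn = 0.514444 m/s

8.230 kn

2.252 m/s (already m/s)
6.502 ft/s × 0.3048 = 1.98181 m/s
Total: 2.252 + 1.98181 = 4.23381 m/s
In kn: 4.23381 / 0.514444 = 8.22988 kn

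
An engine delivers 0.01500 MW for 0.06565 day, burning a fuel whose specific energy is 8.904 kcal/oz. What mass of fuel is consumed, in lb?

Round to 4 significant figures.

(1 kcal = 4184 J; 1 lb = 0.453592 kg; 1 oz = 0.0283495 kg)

0.01500 MW → 15000 W
0.06565 day → 5672.16 s
E = P × t = 15000 × 5672.16 = 8.50824×10⁷ J
8.904 kcal/oz → 1.31411×10⁶ J/kg
m = E / e_s = 8.50824×10⁷ / 1.31411×10⁶ = 64.7453 kg
In lb: 64.7453 / 0.453592 = 142.739 lb

142.7 lb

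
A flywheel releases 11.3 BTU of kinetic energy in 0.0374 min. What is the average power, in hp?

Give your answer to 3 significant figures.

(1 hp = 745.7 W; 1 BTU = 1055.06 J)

7.12 hp

11.3 BTU × 1055.06 = 11922.2 J
0.0374 min × 60 = 2.244 s
P = E / t = 11922.2 J / 2.244 s = 5312.92 W
5312.92 W ÷ (745.7 W/hp) = 7.12474 hp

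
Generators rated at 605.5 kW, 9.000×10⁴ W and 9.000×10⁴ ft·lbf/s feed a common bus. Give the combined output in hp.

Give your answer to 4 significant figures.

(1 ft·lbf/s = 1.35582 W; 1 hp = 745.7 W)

605.5 kW × 1000 = 605500 W
9.000×10⁴ W (already W)
9.000×10⁴ ft·lbf/s × 1.35582 = 122024 W
Combined: 605500 + 90000 + 122024 = 817524 W
In hp: 817524 / 745.7 = 1096.32 hp

1096 hp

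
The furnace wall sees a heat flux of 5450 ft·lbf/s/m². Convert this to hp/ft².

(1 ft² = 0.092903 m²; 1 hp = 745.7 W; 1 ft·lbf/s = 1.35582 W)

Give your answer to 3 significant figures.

5450 ft·lbf/s/m² × 1.35582 W/ft·lbf/s = 7389.22 W/m²
7389.22 W/m² ÷ 745.7 W/hp × 0.092903 m²/ft² = 0.920586 hp/ft²

0.921 hp/ft²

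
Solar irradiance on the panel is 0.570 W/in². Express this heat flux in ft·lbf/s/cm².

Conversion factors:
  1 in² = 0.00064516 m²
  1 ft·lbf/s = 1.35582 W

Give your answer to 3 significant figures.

0.570 W/in² ÷ 0.00064516 m²/in² = 883.502 W/m²
883.502 W/m² ÷ 1.35582 W/ft·lbf/s × 0.0001 m²/cm² = 0.0651637 ft·lbf/s/cm²

0.0652 ft·lbf/s/cm²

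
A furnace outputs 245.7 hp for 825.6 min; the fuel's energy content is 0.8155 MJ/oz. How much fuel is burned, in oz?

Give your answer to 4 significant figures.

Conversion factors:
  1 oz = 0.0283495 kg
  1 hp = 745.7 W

245.7 hp → 183218 W
825.6 min → 49536 s
E = P × t = 183218 × 49536 = 9.07589×10⁹ J
0.8155 MJ/oz → 2.87659×10⁷ J/kg
m = E / e_s = 9.07589×10⁹ / 2.87659×10⁷ = 315.509 kg
In oz: 315.509 / 0.0283495 = 11129.3 oz

1.113×10⁴ oz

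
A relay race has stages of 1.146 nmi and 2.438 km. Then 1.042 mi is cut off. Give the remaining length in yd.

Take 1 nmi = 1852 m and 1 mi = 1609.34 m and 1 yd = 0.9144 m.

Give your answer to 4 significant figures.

1.146 nmi × 1852 → 2122.39 m
2.438 km × 1000 → 2438 m
1.042 mi × 1609.34 → 1676.93 m
Result: 2122.39 + 2438 − 1676.93 = 2883.46 m
In yd: 2883.46 / 0.9144 = 3153.39 yd

3153 yd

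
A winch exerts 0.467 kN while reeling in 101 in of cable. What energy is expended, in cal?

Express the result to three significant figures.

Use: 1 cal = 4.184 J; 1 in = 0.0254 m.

0.467 kN × 1000 = 467 N
101 in × 0.0254 = 2.5654 m
W = F × d = 467 N × 2.5654 m = 1198.04 J
1198.04 J ÷ (4.184 J/cal) = 286.338 cal

286 cal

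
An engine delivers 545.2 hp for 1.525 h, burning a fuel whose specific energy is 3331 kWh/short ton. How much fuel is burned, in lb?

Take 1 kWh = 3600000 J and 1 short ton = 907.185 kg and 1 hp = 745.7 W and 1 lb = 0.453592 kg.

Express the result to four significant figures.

545.2 hp → 406556 W
1.525 h → 5490 s
E = P × t = 406556 × 5490 = 2.23199×10⁹ J
3331 kWh/short ton → 1.32185×10⁷ J/kg
m = E / e_s = 2.23199×10⁹ / 1.32185×10⁷ = 168.854 kg
In lb: 168.854 / 0.453592 = 372.26 lb

372.3 lb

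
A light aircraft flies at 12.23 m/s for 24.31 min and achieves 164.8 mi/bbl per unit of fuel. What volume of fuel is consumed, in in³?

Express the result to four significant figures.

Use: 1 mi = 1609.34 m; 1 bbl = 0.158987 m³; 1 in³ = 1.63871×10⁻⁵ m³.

652.6 in³

24.31 min → 1458.6 s
d = v × t = 12.23 × 1458.6 = 17838.7 m
164.8 mi/bbl → 1.66818×10⁶ m/m³
V = d / (distance per unit fuel) = 17838.7 / 1.66818×10⁶ = 0.0106935 m³
In in³: 0.0106935 / 1.63871×10⁻⁵ = 652.556 in³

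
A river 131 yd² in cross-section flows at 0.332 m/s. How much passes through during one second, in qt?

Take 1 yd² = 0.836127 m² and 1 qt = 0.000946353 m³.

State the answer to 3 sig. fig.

131 yd² × 0.836127 = 109.533 m²
V = v × A × t = 0.332 m/s × 109.533 m² × 1 s = 36.365 m³
36.365 m³ ÷ (0.000946353 m³/qt) = 38426.5 qt

3.84×10⁴ qt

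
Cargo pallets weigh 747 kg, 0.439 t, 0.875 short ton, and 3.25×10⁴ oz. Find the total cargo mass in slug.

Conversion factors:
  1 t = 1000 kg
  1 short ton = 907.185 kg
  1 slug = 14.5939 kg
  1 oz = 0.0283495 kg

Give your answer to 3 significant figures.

199 slug

747 kg (already kg)
0.439 t × 1000 = 439 kg
0.875 short ton × 907.185 = 793.787 kg
3.25×10⁴ oz × 0.0283495 = 921.359 kg
Combined: 747 + 439 + 793.787 + 921.359 = 2901.15 kg
In slug: 2901.15 / 14.5939 = 198.792 slug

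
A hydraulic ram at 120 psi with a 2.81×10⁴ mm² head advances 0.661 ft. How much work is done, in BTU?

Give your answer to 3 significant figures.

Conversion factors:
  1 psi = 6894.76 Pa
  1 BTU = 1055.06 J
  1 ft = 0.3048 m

120 psi → 827371 Pa
2.81×10⁴ mm² → 0.0281 m²
F = P × A = 827371 × 0.0281 = 23249.1 N
0.661 ft → 0.201473 m
W = F × d = 23249.1 × 0.201473 = 4684.07 J
In BTU: 4684.07 / 1055.06 = 4.43962 BTU

4.44 BTU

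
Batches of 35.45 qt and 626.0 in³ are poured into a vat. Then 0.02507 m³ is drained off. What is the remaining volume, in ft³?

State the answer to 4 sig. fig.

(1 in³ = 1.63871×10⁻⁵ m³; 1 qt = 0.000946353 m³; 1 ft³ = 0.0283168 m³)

35.45 qt × 0.000946353 → 0.0335482 m³
626.0 in³ × 1.63871×10⁻⁵ → 0.0102583 m³
0.02507 m³ (already m³)
Net: 0.0335482 + 0.0102583 − 0.02507 = 0.0187365 m³
In ft³: 0.0187365 / 0.0283168 = 0.661674 ft³

0.6617 ft³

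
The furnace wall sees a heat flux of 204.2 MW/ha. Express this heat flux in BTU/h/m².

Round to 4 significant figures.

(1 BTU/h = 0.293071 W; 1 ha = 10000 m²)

6.968×10⁴ BTU/h/m²

204.2 MW/ha × 1000000 W/MW ÷ 10000 m²/ha = 20420 W/m²
20420 W/m² ÷ 0.293071 W/BTU/h = 69675.9 BTU/h/m²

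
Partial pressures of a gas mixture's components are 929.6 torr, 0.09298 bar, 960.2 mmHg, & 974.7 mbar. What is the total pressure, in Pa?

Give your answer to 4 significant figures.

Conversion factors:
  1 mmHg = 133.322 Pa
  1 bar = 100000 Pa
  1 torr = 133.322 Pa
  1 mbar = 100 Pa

3.587×10⁵ Pa

929.6 torr × 133.322 = 123936 Pa
0.09298 bar × 100000 = 9298 Pa
960.2 mmHg × 133.322 = 128016 Pa
974.7 mbar × 100 = 97470 Pa
Total: 123936 + 9298 + 128016 + 97470 = 358720 Pa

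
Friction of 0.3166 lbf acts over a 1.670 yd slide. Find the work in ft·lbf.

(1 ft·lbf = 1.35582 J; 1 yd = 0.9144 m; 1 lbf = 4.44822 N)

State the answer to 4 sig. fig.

1.586 ft·lbf

0.3166 lbf × 4.44822 = 1.40831 N
1.670 yd × 0.9144 = 1.52705 m
W = F × d = 1.40831 N × 1.52705 m = 2.15056 J
2.15056 J ÷ (1.35582 J/ft·lbf) = 1.58617 ft·lbf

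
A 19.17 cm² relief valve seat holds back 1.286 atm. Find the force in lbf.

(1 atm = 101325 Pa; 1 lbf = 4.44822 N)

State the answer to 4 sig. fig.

56.16 lbf

1.286 atm × 101325 = 130304 Pa
19.17 cm² × 0.0001 = 0.001917 m²
F = P × A = 130304 Pa × 0.001917 m² = 249.793 N
249.793 N ÷ (4.44822 N/lbf) = 56.1557 lbf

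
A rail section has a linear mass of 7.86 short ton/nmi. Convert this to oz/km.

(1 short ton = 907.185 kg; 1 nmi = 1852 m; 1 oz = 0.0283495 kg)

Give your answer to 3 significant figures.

7.86 short ton/nmi × 907.185 kg/short ton ÷ 1852 m/nmi = 3.85015 kg/m
3.85015 kg/m ÷ 0.0283495 kg/oz × 1000 m/km = 135810 oz/km

1.36×10⁵ oz/km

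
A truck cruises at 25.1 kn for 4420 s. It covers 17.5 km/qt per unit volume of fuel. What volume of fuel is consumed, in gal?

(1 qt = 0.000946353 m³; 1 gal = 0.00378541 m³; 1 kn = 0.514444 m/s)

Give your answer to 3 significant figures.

0.815 gal

25.1 kn → 12.9125 m/s
d = v × t = 12.9125 × 4420 = 57073.2 m
17.5 km/qt → 1.8492×10⁷ m/m³
V = d / (distance per unit fuel) = 57073.2 / 1.8492×10⁷ = 0.00308637 m³
In gal: 0.00308637 / 0.00378541 = 0.815333 gal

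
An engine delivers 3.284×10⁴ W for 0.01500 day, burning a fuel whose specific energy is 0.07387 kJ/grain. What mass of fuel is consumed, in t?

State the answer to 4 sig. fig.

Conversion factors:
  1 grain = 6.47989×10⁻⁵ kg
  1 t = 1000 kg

0.01500 day → 1296 s
E = P × t = 32840 × 1296 = 4.25606×10⁷ J
0.07387 kJ/grain → 1.13999×10⁶ J/kg
m = E / e_s = 4.25606×10⁷ / 1.13999×10⁶ = 37.3342 kg
In t: 37.3342 / 1000 = 0.0373342 t

0.03733 t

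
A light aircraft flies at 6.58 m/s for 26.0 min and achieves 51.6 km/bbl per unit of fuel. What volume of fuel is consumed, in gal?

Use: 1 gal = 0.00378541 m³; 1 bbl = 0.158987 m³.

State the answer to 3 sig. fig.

26.0 min → 1560 s
d = v × t = 6.58 × 1560 = 10264.8 m
51.6 km/bbl → 324555 m/m³
V = d / (distance per unit fuel) = 10264.8 / 324555 = 0.0316273 m³
In gal: 0.0316273 / 0.00378541 = 8.35505 gal

8.36 gal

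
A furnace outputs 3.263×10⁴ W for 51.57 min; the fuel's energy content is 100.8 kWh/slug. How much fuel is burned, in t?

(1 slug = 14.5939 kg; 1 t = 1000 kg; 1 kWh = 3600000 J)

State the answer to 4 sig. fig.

51.57 min → 3094.2 s
E = P × t = 32630 × 3094.2 = 1.00964×10⁸ J
100.8 kWh/slug → 2.48652×10⁷ J/kg
m = E / e_s = 1.00964×10⁸ / 2.48652×10⁷ = 4.06045 kg
In t: 4.06045 / 1000 = 0.00406045 t

0.004060 t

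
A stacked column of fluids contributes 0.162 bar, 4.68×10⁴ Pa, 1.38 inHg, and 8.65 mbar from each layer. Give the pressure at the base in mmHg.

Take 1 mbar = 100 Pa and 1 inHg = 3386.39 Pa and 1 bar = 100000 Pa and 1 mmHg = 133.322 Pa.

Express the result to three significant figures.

514 mmHg

0.162 bar × 100000 → 16200 Pa
4.68×10⁴ Pa (already Pa)
1.38 inHg × 3386.39 → 4673.22 Pa
8.65 mbar × 100 → 865 Pa
Total: 16200 + 46800 + 4673.22 + 865 = 68538.2 Pa
In mmHg: 68538.2 / 133.322 = 514.08 mmHg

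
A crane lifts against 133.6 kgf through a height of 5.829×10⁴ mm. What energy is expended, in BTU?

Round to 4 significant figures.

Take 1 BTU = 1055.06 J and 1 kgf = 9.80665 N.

133.6 kgf × 9.80665 = 1310.17 N
5.829×10⁴ mm × 0.001 = 58.29 m
W = F × d = 1310.17 N × 58.29 m = 76369.8 J
76369.8 J ÷ (1055.06 J/BTU) = 72.3843 BTU

72.38 BTU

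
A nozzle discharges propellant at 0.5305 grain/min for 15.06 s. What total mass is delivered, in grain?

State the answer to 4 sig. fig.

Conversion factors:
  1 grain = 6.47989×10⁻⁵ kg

0.5305 grain/min → 5.7293×10⁻⁷ kg/s
m = ṁ × t = 5.7293×10⁻⁷ × 15.06 = 8.62833×10⁻⁶ kg
In grain: 8.62833×10⁻⁶ / 6.47989×10⁻⁵ = 0.133156 grain

0.1332 grain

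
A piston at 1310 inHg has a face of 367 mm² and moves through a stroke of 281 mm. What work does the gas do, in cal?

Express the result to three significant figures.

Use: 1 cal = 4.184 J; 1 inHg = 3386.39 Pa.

109 cal

1310 inHg → 4.43617×10⁶ Pa
367 mm² → 3.67×10⁻⁴ m²
F = P × A = 4.43617×10⁶ × 3.67×10⁻⁴ = 1628.07 N
281 mm → 0.281 m
W = F × d = 1628.07 × 0.281 = 457.488 J
In cal: 457.488 / 4.184 = 109.342 cal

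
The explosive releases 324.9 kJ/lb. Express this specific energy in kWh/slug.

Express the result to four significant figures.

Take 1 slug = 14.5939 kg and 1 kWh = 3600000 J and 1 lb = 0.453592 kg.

2.904 kWh/slug

324.9 kJ/lb × 1000 J/kJ ÷ 0.453592 kg/lb = 716282 J/kg
716282 J/kg ÷ 3600000 J/kWh × 14.5939 kg/slug = 2.90371 kWh/slug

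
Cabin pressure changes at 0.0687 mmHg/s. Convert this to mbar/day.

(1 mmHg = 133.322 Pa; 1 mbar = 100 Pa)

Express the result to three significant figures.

0.0687 mmHg/s × 133.322 Pa/mmHg = 9.15922 Pa/s
9.15922 Pa/s ÷ 100 Pa/mbar × 86400 s/day = 7913.57 mbar/day

7910 mbar/day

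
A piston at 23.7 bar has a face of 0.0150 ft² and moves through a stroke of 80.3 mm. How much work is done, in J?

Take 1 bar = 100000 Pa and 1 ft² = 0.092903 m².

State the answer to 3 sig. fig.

265 J

23.7 bar → 2.37×10⁶ Pa
0.0150 ft² → 0.00139354 m²
F = P × A = 2.37×10⁶ × 0.00139354 = 3302.69 N
80.3 mm → 0.0803 m
W = F × d = 3302.69 × 0.0803 = 265.206 J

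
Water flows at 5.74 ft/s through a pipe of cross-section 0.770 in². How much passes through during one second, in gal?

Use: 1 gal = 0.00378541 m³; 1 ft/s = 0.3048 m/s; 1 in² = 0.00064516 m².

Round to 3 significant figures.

5.74 ft/s × 0.3048 = 1.74955 m/s
0.770 in² × 0.00064516 = 4.96773×10⁻⁴ m²
V = v × A × t = 1.74955 m/s × 4.96773×10⁻⁴ m² × 1 s = 8.69129×10⁻⁴ m³
8.69129×10⁻⁴ m³ ÷ (0.00378541 m³/gal) = 0.2296 gal

0.230 gal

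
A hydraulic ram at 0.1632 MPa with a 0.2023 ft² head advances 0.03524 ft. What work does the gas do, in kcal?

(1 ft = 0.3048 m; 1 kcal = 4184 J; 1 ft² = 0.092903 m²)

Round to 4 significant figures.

0.007874 kcal

0.1632 MPa → 163200 Pa
0.2023 ft² → 0.0187943 m²
F = P × A = 163200 × 0.0187943 = 3067.23 N
0.03524 ft → 0.0107412 m
W = F × d = 3067.23 × 0.0107412 = 32.9457 J
In kcal: 32.9457 / 4184 = 0.00787421 kcal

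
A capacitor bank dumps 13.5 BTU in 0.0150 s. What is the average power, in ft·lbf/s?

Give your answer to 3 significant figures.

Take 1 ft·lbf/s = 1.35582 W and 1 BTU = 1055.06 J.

13.5 BTU × 1055.06 = 14243.3 J
P = E / t = 14243.3 J / 0.015 s = 949553 W
949553 W ÷ (1.35582 W/ft·lbf/s) = 700353 ft·lbf/s

7.00×10⁵ ft·lbf/s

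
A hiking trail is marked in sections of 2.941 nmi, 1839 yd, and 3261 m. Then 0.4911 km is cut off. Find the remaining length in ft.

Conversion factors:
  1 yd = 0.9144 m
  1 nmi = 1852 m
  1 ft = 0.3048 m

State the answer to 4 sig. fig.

3.247×10⁴ ft

2.941 nmi × 1852 = 5446.73 m
1839 yd × 0.9144 = 1681.58 m
3261 m (already m)
0.4911 km × 1000 = 491.1 m
Sum: 5446.73 + 1681.58 + 3261 − 491.1 = 9898.21 m
In ft: 9898.21 / 0.3048 = 32474.4 ft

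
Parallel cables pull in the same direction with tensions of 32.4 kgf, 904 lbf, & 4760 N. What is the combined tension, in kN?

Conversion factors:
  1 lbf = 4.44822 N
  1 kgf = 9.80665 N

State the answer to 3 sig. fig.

32.4 kgf × 9.80665 = 317.735 N
904 lbf × 4.44822 = 4021.19 N
4760 N (already N)
Combined: 317.735 + 4021.19 + 4760 = 9098.92 N
In kN: 9098.92 / 1000 = 9.09892 kN

9.10 kN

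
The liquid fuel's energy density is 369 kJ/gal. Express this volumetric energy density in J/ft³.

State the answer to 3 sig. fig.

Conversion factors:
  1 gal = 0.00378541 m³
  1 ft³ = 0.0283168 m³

2.76×10⁶ J/ft³

369 kJ/gal × 1000 J/kJ ÷ 0.00378541 m³/gal = 9.74795×10⁷ J/m³
9.74795×10⁷ J/m³ × 0.0283168 m³/ft³ = 2.76031×10⁶ J/ft³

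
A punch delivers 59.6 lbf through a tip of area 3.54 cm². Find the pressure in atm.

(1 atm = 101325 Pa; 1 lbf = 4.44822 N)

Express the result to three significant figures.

59.6 lbf × 4.44822 = 265.114 N
3.54 cm² × 0.0001 = 3.54×10⁻⁴ m²
P = F / A = 265.114 N / 3.54×10⁻⁴ m² = 748910 Pa
748910 Pa ÷ (101325 Pa/atm) = 7.39117 atm

7.39 atm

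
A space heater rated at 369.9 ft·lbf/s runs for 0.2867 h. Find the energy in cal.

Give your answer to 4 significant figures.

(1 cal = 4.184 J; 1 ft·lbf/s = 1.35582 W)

369.9 ft·lbf/s × 1.35582 = 501.518 W
0.2867 h × 3600 = 1032.12 s
E = P × t = 501.518 W × 1032.12 s = 517627 J
517627 J ÷ (4.184 J/cal) = 123716 cal

1.237×10⁵ cal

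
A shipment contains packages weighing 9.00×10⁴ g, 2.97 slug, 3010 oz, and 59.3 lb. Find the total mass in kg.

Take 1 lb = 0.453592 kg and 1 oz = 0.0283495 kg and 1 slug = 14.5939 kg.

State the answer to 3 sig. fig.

246 kg

9.00×10⁴ g × 0.001 = 90 kg
2.97 slug × 14.5939 = 43.3439 kg
3010 oz × 0.0283495 = 85.332 kg
59.3 lb × 0.453592 = 26.898 kg
Total: 90 + 43.3439 + 85.332 + 26.898 = 245.574 kg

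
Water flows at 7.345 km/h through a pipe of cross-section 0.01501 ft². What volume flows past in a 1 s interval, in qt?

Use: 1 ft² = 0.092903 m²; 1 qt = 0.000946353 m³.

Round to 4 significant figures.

3.006 qt

7.345 km/h × (1/3.6) = 2.04028 m/s
0.01501 ft² × 0.092903 = 0.00139447 m²
V = v × A × t = 2.04028 m/s × 0.00139447 m² × 1 s = 0.00284511 m³
0.00284511 m³ ÷ (0.000946353 m³/qt) = 3.00639 qt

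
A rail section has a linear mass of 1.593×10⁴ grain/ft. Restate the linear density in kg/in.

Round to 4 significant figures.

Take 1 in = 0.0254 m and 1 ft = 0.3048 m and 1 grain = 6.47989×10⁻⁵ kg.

0.08602 kg/in

1.593×10⁴ grain/ft × 6.47989×10⁻⁵ kg/grain ÷ 0.3048 m/ft = 3.38664 kg/m
3.38664 kg/m × 0.0254 m/in = 0.0860207 kg/in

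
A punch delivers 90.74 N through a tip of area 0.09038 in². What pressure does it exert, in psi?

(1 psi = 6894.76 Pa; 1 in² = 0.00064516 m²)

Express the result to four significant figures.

225.7 psi

0.09038 in² × 0.00064516 → 5.83096×10⁻⁵ m²
P = F / A = 90.74 N / 5.83096×10⁻⁵ m² = 1.55618×10⁶ Pa
1.55618×10⁶ Pa ÷ (6894.76 Pa/psi) = 225.705 psi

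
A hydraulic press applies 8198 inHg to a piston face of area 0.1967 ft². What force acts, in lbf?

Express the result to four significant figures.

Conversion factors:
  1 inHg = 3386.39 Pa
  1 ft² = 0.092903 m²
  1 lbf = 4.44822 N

8198 inHg × 3386.39 → 2.77616×10⁷ Pa
0.1967 ft² × 0.092903 → 0.018274 m²
F = P × A = 2.77616×10⁷ Pa × 0.018274 m² = 507315 N
507315 N ÷ (4.44822 N/lbf) = 114049 lbf

1.140×10⁵ lbf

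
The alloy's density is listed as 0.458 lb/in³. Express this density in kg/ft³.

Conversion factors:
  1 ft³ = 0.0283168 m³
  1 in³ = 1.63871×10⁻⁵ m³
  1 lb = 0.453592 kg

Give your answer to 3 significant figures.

359 kg/ft³

0.458 lb/in³ × 0.453592 kg/lb ÷ 1.63871×10⁻⁵ m³/in³ = 12677.4 kg/m³
12677.4 kg/m³ × 0.0283168 m³/ft³ = 358.983 kg/ft³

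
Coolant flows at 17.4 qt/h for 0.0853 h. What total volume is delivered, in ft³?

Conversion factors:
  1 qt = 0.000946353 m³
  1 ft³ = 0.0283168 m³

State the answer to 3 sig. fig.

17.4 qt/h → 4.57404×10⁻⁶ m³/s
0.0853 h → 307.08 s
V = Q × t = 4.57404×10⁻⁶ × 307.08 = 0.0014046 m³
In ft³: 0.0014046 / 0.0283168 = 0.0496031 ft³

0.0496 ft³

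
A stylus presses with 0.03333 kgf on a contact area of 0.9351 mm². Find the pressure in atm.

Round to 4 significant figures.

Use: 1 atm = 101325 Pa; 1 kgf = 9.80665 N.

0.03333 kgf × 9.80665 = 0.326856 N
0.9351 mm² × 10⁻⁶ = 9.351×10⁻⁷ m²
P = F / A = 0.326856 N / 9.351×10⁻⁷ m² = 349541 Pa
349541 Pa ÷ (101325 Pa/atm) = 3.4497 atm

3.450 atm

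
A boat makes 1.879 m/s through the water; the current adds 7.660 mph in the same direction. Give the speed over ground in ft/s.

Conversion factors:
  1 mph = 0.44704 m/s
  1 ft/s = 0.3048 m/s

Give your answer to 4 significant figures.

17.40 ft/s

1.879 m/s (already m/s)
7.660 mph × 0.44704 = 3.42433 m/s
Total: 1.879 + 3.42433 = 5.30333 m/s
In ft/s: 5.30333 / 0.3048 = 17.3994 ft/s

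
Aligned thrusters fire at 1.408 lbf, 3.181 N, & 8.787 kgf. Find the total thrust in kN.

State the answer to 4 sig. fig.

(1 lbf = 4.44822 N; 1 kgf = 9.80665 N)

1.408 lbf × 4.44822 = 6.26309 N
3.181 N (already N)
8.787 kgf × 9.80665 = 86.171 N
Total: 6.26309 + 3.181 + 86.171 = 95.6151 N
In kN: 95.6151 / 1000 = 0.0956151 kN

0.09562 kN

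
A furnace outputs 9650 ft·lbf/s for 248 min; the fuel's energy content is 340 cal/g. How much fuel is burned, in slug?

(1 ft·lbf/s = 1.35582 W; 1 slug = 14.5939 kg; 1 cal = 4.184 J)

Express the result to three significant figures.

9.38 slug

9650 ft·lbf/s → 13083.7 W
248 min → 14880 s
E = P × t = 13083.7 × 14880 = 1.94685×10⁸ J
340 cal/g → 1.42256×10⁶ J/kg
m = E / e_s = 1.94685×10⁸ / 1.42256×10⁶ = 136.855 kg
In slug: 136.855 / 14.5939 = 9.37755 slug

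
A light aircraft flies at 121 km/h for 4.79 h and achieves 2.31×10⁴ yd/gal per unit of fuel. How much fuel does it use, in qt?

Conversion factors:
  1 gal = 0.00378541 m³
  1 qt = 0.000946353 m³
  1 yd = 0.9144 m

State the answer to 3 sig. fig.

110 qt

121 km/h → 33.6111 m/s
4.79 h → 17244 s
d = v × t = 33.6111 × 17244 = 579590 m
2.31×10⁴ yd/gal → 5.58001×10⁶ m/m³
V = d / (distance per unit fuel) = 579590 / 5.58001×10⁶ = 0.103869 m³
In qt: 0.103869 / 0.000946353 = 109.757 qt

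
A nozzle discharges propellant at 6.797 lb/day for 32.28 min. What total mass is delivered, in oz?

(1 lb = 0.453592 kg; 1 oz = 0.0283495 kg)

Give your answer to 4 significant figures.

2.438 oz

6.797 lb/day → 3.56836×10⁻⁵ kg/s
32.28 min → 1936.8 s
m = ṁ × t = 3.56836×10⁻⁵ × 1936.8 = 0.069112 kg
In oz: 0.069112 / 0.0283495 = 2.43786 oz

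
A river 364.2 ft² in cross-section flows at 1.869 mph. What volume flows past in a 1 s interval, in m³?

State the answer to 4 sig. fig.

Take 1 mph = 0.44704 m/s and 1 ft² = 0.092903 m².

1.869 mph × 0.44704 = 0.835518 m/s
364.2 ft² × 0.092903 = 33.8353 m²
V = v × A × t = 0.835518 m/s × 33.8353 m² × 1 s = 28.27 m³

28.27 m³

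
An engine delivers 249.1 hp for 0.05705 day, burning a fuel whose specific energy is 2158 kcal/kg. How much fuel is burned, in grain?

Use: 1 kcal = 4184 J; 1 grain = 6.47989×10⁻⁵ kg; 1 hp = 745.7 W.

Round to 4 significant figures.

1.565×10⁶ grain

249.1 hp → 185754 W
0.05705 day → 4929.12 s
E = P × t = 185754 × 4929.12 = 9.15604×10⁸ J
2158 kcal/kg → 9.02907×10⁶ J/kg
m = E / e_s = 9.15604×10⁸ / 9.02907×10⁶ = 101.406 kg
In grain: 101.406 / 6.47989×10⁻⁵ = 1.56493×10⁶ grain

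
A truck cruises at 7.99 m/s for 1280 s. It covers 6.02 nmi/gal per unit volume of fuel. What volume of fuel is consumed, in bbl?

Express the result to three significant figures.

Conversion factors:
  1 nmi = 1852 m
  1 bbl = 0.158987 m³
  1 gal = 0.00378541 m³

d = v × t = 7.99 × 1280 = 10227.2 m
6.02 nmi/gal → 2.94527×10⁶ m/m³
V = d / (distance per unit fuel) = 10227.2 / 2.94527×10⁶ = 0.00347242 m³
In bbl: 0.00347242 / 0.158987 = 0.0218409 bbl

0.0218 bbl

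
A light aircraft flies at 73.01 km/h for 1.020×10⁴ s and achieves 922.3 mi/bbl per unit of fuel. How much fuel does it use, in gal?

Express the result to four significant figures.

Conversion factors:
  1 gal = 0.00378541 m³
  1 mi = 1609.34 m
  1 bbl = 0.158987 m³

73.01 km/h → 20.2806 m/s
d = v × t = 20.2806 × 10200 = 206862 m
922.3 mi/bbl → 9.33595×10⁶ m/m³
V = d / (distance per unit fuel) = 206862 / 9.33595×10⁶ = 0.0221576 m³
In gal: 0.0221576 / 0.00378541 = 5.85342 gal

5.853 gal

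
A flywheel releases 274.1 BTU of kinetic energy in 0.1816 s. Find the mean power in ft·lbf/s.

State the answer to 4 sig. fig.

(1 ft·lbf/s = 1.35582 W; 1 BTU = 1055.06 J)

1.175×10⁶ ft·lbf/s

274.1 BTU × 1055.06 = 289192 J
P = E / t = 289192 J / 0.1816 s = 1.59247×10⁶ W
1.59247×10⁶ W ÷ (1.35582 W/ft·lbf/s) = 1.17454×10⁶ ft·lbf/s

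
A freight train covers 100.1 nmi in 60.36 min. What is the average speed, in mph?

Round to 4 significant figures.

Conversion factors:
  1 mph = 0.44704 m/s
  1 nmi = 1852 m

114.5 mph

100.1 nmi × 1852 = 185385 m
60.36 min × 60 = 3621.6 s
v = d / t = 185385 m / 3621.6 s = 51.1887 m/s
51.1887 m/s ÷ (0.44704 m/s/mph) = 114.506 mph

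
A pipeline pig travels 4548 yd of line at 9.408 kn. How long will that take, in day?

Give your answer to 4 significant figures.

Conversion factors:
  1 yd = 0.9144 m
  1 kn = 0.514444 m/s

0.009945 day

4548 yd × 0.9144 = 4158.69 m
9.408 kn × 0.514444 = 4.83989 m/s
t = d / v = 4158.69 m / 4.83989 m/s = 859.253 s
859.253 s ÷ (86400 s/day) = 0.00994506 day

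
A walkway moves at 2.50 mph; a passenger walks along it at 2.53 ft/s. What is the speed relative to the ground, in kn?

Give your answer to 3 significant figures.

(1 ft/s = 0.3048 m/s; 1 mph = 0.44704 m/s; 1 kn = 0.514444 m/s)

3.67 kn

2.50 mph × 0.44704 = 1.1176 m/s
2.53 ft/s × 0.3048 = 0.771144 m/s
Combined: 1.1176 + 0.771144 = 1.88874 m/s
In kn: 1.88874 / 0.514444 = 3.67142 kn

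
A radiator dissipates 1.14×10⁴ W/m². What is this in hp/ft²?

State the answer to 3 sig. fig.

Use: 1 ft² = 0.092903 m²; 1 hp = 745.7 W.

1.42 hp/ft²

1.14×10⁴ W/m² is already 11400 W/m²
11400 W/m² ÷ 745.7 W/hp × 0.092903 m²/ft² = 1.42027 hp/ft²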